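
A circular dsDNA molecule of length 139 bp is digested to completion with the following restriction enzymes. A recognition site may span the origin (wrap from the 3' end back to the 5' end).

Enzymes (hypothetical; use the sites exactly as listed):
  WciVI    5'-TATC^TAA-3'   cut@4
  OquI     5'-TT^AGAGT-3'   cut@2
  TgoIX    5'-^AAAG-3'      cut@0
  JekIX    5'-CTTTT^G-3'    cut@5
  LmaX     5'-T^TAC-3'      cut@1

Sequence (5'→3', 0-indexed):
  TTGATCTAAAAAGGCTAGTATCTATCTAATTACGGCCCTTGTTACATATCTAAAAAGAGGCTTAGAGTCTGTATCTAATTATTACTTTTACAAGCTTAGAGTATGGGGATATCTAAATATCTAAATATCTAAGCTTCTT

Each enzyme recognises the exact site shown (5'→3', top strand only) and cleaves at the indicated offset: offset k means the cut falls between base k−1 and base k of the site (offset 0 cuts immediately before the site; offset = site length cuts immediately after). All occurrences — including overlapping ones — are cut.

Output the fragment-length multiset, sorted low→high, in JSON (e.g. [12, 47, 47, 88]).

Per-enzyme occurrences:
  WciVI (TATCTAA, off=4): starts [22, 46, 71, 109, 117, 125] → cuts [26, 50, 75, 113, 121, 129]
  OquI (TTAGAGT, off=2): starts [61, 95] → cuts [63, 97]
  TgoIX (AAAG, off=0): starts [9, 53] → cuts [9, 53]
  JekIX (CTTTTG, off=5): starts [136] → cuts [2]
  LmaX (TTAC, off=1): starts [29, 41, 81, 87] → cuts [30, 42, 82, 88]

Pooled cuts: [2, 9, 26, 30, 42, 50, 53, 63, 75, 82, 88, 97, 113, 121, 129]

Fragment lengths:
  2→9: 7 bp
  9→26: 17 bp
  26→30: 4 bp
  30→42: 12 bp
  42→50: 8 bp
  50→53: 3 bp
  53→63: 10 bp
  63→75: 12 bp
  75→82: 7 bp
  82→88: 6 bp
  88→97: 9 bp
  97→113: 16 bp
  113→121: 8 bp
  121→129: 8 bp
  129→2 (wrap): 139-129+2 = 12 bp

[3,4,6,7,7,8,8,8,9,10,12,12,12,16,17]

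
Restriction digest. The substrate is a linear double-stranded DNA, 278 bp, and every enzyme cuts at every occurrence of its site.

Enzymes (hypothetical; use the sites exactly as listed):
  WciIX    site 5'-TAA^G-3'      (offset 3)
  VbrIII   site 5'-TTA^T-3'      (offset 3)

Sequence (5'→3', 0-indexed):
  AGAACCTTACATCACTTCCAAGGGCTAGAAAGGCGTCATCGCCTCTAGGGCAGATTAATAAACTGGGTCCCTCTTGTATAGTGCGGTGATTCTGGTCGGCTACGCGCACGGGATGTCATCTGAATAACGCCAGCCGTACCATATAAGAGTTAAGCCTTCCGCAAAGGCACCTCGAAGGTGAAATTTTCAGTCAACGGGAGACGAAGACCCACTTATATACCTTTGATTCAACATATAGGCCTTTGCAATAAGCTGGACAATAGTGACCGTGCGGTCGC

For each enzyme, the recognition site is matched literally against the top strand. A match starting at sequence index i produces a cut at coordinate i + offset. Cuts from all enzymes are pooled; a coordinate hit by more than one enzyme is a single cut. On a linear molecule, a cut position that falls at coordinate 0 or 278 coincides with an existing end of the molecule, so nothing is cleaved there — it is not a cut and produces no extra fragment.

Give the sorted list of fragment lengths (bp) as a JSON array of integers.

[7,27,36,62,146]

Scan for sites:
  WciIX TAAG/3: at [143, 150, 248] ⇒ [146, 153, 251]
  VbrIII TTAT/3: at [212] ⇒ [215]

All cut coordinates (distinct, sorted): [146, 153, 215, 251]

Fragment lengths:
  [0,146): 146 bp
  [146,153): 7 bp
  [153,215): 62 bp
  [215,251): 36 bp
  [251,278): 27 bp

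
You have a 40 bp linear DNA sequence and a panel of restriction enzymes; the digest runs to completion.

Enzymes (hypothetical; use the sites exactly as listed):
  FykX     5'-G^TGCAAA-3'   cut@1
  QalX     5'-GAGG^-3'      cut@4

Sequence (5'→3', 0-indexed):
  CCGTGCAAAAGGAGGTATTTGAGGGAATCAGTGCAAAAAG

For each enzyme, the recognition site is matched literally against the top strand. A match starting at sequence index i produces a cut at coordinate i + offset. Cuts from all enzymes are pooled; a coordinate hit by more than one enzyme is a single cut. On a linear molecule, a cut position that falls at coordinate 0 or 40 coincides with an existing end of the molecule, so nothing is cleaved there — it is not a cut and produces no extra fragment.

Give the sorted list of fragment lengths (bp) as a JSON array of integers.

[3,7,9,9,12]

Scan for sites:
  FykX (GTGCAAA, off=1): starts [2, 30] → cuts [3, 31]
  QalX (GAGG, off=4): starts [11, 20] → cuts [15, 24]

Pooled cuts: [3, 15, 24, 31]

Fragments:
  [0,3): 3 bp
  [3,15): 12 bp
  [15,24): 9 bp
  [24,31): 7 bp
  [31,40): 9 bp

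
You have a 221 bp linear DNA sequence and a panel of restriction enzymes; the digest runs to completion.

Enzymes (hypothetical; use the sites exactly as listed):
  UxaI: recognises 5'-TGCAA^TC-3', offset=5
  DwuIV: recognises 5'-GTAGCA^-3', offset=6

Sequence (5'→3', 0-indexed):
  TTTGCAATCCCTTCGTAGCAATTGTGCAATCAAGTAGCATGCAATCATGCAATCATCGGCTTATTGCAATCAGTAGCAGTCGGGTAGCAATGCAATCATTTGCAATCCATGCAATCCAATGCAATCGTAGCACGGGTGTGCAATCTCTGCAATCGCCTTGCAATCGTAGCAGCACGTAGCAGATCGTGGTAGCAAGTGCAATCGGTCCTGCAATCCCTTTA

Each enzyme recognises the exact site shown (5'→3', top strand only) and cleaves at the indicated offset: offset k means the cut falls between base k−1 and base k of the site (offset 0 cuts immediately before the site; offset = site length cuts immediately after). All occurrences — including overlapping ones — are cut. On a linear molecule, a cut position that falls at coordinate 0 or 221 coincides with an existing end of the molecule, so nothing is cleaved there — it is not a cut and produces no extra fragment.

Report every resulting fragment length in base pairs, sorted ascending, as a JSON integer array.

Per-enzyme occurrences:
  UxaI TGCAATC/5: at [2, 24, 39, 47, 64, 90, 100, 109, 119, 138, 147, 158, 196, 208] ⇒ [7, 29, 44, 52, 69, 95, 105, 114, 124, 143, 152, 163, 201, 213]
  DwuIV GTAGCA/6: at [14, 33, 72, 83, 126, 165, 175, 188] ⇒ [20, 39, 78, 89, 132, 171, 181, 194]

Pooled cuts: [7, 20, 29, 39, 44, 52, 69, 78, 89, 95, 105, 114, 124, 132, 143, 152, 163, 171, 181, 194, 201, 213]

Fragment lengths:
  [0,7): 7 bp
  [7,20): 13 bp
  [20,29): 9 bp
  [29,39): 10 bp
  [39,44): 5 bp
  [44,52): 8 bp
  [52,69): 17 bp
  [69,78): 9 bp
  [78,89): 11 bp
  [89,95): 6 bp
  [95,105): 10 bp
  [105,114): 9 bp
  [114,124): 10 bp
  [124,132): 8 bp
  [132,143): 11 bp
  [143,152): 9 bp
  [152,163): 11 bp
  [163,171): 8 bp
  [171,181): 10 bp
  [181,194): 13 bp
  [194,201): 7 bp
  [201,213): 12 bp
  [213,221): 8 bp

[5,6,7,7,8,8,8,8,9,9,9,9,10,10,10,10,11,11,11,12,13,13,17]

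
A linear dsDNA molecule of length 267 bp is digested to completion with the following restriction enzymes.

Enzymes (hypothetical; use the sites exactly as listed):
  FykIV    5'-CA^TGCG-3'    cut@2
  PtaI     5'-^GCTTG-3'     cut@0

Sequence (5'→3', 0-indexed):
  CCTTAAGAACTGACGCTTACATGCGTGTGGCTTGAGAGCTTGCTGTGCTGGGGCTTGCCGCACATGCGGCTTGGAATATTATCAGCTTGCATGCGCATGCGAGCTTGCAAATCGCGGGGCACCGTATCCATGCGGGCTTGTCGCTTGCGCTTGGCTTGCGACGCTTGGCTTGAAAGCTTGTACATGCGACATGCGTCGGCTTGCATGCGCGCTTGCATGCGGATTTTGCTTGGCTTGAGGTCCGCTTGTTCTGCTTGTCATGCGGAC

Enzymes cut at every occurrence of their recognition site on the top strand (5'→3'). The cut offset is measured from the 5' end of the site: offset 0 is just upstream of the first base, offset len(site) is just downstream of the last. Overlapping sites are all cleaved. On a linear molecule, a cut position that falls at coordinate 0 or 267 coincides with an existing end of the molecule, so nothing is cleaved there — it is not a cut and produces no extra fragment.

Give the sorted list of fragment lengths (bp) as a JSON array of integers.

Site scan:
  FykIV CATGCG/2: at [19, 62, 89, 95, 128, 182, 189, 203, 215, 258] ⇒ [21, 64, 91, 97, 130, 184, 191, 205, 217, 260]
  PtaI GCTTG/0: at [29, 37, 52, 68, 84, 102, 135, 142, 148, 153, 162, 167, 175, 198, 210, 227, 232, 243, 252] ⇒ [29, 37, 52, 68, 84, 102, 135, 142, 148, 153, 162, 167, 175, 198, 210, 227, 232, 243, 252]

All cut coordinates (distinct, sorted): [21, 29, 37, 52, 64, 68, 84, 91, 97, 102, 130, 135, 142, 148, 153, 162, 167, 175, 184, 191, 198, 205, 210, 217, 227, 232, 243, 252, 260]

Fragment lengths:
  [0,21): 21 bp
  [21,29): 8 bp
  [29,37): 8 bp
  [37,52): 15 bp
  [52,64): 12 bp
  [64,68): 4 bp
  [68,84): 16 bp
  [84,91): 7 bp
  [91,97): 6 bp
  [97,102): 5 bp
  [102,130): 28 bp
  [130,135): 5 bp
  [135,142): 7 bp
  [142,148): 6 bp
  [148,153): 5 bp
  [153,162): 9 bp
  [162,167): 5 bp
  [167,175): 8 bp
  [175,184): 9 bp
  [184,191): 7 bp
  [191,198): 7 bp
  [198,205): 7 bp
  [205,210): 5 bp
  [210,217): 7 bp
  [217,227): 10 bp
  [227,232): 5 bp
  [232,243): 11 bp
  [243,252): 9 bp
  [252,260): 8 bp
  [260,267): 7 bp

[4,5,5,5,5,5,5,6,6,7,7,7,7,7,7,7,8,8,8,8,9,9,9,10,11,12,15,16,21,28]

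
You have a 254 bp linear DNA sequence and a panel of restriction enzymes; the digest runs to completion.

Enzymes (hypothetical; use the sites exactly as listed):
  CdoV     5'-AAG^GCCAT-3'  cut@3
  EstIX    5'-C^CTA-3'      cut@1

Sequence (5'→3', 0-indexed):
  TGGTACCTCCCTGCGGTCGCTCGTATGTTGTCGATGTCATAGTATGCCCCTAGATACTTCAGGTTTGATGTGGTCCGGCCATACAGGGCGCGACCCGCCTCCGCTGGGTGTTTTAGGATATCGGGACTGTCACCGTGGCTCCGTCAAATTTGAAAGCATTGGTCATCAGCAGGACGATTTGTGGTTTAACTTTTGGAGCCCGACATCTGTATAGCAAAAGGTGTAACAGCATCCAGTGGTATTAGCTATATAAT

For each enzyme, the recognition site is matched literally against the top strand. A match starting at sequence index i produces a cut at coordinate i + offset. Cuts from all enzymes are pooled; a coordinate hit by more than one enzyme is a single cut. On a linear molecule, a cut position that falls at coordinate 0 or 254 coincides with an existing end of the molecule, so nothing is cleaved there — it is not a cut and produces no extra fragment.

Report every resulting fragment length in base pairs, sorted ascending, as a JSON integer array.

Per-enzyme occurrences:
  CdoV (AAGGCCAT, off=3): no sites
  EstIX (CCTA, off=1): starts [48] → cuts [49]

Pooled cuts: [49]

Fragments:
  [0,49): 49 bp
  [49,254): 205 bp

[49,205]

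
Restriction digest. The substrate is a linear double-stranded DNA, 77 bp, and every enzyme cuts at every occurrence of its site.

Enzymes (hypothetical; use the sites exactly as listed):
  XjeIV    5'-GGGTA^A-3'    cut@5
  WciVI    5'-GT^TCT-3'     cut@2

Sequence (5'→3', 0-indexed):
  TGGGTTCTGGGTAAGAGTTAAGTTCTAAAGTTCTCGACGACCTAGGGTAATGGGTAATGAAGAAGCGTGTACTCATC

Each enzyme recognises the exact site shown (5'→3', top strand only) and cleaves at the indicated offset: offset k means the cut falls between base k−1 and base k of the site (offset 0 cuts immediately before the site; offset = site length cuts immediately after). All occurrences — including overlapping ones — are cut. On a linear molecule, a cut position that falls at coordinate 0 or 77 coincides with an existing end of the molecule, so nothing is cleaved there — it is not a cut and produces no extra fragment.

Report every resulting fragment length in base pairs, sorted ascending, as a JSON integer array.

Site scan:
  XjeIV GGGTAA/5: at [8, 44, 51] ⇒ [13, 49, 56]
  WciVI GTTCT/2: at [3, 21, 29] ⇒ [5, 23, 31]

All cut coordinates (distinct, sorted): [5, 13, 23, 31, 49, 56]

Fragments:
  [0,5): 5 bp
  [5,13): 8 bp
  [13,23): 10 bp
  [23,31): 8 bp
  [31,49): 18 bp
  [49,56): 7 bp
  [56,77): 21 bp

[5,7,8,8,10,18,21]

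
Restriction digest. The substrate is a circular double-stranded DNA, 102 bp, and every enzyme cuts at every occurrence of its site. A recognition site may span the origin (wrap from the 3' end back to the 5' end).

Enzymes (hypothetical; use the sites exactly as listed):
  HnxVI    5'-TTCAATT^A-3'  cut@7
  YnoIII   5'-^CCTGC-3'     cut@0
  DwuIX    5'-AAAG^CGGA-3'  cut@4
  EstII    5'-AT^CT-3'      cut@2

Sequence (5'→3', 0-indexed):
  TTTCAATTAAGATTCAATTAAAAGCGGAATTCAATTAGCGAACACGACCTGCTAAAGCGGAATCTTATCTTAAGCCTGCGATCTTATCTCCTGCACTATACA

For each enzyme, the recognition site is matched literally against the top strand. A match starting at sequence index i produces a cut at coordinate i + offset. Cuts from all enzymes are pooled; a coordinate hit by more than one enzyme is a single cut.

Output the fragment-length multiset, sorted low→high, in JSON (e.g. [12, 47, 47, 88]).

[2,5,5,5,6,6,8,10,11,11,12,21]

Scan for sites:
  HnxVI (TTCAATTA, off=7): starts [1, 12, 29] → cuts [8, 19, 36]
  YnoIII (CCTGC, off=0): starts [47, 74, 89] → cuts [47, 74, 89]
  DwuIX (AAAGCGGA, off=4): starts [20, 53] → cuts [24, 57]
  EstII (ATCT, off=2): starts [61, 66, 80, 85] → cuts [63, 68, 82, 87]

Pooled cuts: [8, 19, 24, 36, 47, 57, 63, 68, 74, 82, 87, 89]

Fragment lengths:
  8→19: 11 bp
  19→24: 5 bp
  24→36: 12 bp
  36→47: 11 bp
  47→57: 10 bp
  57→63: 6 bp
  63→68: 5 bp
  68→74: 6 bp
  74→82: 8 bp
  82→87: 5 bp
  87→89: 2 bp
  89→8 (wrap): 102-89+8 = 21 bp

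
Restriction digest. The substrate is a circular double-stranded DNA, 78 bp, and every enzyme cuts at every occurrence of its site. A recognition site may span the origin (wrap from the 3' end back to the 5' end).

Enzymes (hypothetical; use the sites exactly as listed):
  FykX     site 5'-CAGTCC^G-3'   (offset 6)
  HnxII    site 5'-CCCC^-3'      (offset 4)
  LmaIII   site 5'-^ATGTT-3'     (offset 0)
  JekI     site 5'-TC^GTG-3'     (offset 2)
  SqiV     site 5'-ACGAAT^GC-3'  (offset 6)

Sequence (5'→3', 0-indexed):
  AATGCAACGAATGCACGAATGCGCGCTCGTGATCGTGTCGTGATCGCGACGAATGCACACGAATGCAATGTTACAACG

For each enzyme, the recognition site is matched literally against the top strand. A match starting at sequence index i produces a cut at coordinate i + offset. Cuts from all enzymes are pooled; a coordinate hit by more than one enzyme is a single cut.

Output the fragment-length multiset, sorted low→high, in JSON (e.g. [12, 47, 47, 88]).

Site scan:
  FykX (CAGTCCG, off=6): no sites
  HnxII (CCCC, off=4): no sites
  LmaIII (ATGTT, off=0): starts [67] → cuts [67]
  JekI (TCGTG, off=2): starts [26, 32, 37] → cuts [28, 34, 39]
  SqiV (ACGAATGC, off=6): starts [6, 14, 48, 58, 75] → cuts [3, 12, 20, 54, 64]

All cut coordinates (distinct, sorted): [3, 12, 20, 28, 34, 39, 54, 64, 67]

Fragments:
  3→12: 9 bp
  12→20: 8 bp
  20→28: 8 bp
  28→34: 6 bp
  34→39: 5 bp
  39→54: 15 bp
  54→64: 10 bp
  64→67: 3 bp
  67→3 (wrap): 78-67+3 = 14 bp

[3,5,6,8,8,9,10,14,15]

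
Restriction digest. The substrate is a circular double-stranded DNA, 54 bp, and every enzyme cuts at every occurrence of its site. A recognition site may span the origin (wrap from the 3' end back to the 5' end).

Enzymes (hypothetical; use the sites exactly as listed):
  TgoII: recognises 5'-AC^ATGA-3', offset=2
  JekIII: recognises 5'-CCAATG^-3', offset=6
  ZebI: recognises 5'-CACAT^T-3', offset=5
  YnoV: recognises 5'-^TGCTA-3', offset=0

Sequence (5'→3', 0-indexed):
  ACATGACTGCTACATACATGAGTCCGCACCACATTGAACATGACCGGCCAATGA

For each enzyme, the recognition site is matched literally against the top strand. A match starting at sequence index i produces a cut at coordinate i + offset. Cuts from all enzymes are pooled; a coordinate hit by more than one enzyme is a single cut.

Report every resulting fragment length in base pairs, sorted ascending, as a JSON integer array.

[3,5,5,10,14,17]

Per-enzyme occurrences:
  TgoII (ACATGA, off=2): starts [0, 15, 37] → cuts [2, 17, 39]
  JekIII (CCAATG, off=6): starts [47] → cuts [53]
  ZebI (CACATT, off=5): starts [29] → cuts [34]
  YnoV (TGCTA, off=0): starts [7] → cuts [7]

Pooled cuts: [2, 7, 17, 34, 39, 53]

Fragments:
  2→7: 5 bp
  7→17: 10 bp
  17→34: 17 bp
  34→39: 5 bp
  39→53: 14 bp
  53→2 (wrap): 54-53+2 = 3 bp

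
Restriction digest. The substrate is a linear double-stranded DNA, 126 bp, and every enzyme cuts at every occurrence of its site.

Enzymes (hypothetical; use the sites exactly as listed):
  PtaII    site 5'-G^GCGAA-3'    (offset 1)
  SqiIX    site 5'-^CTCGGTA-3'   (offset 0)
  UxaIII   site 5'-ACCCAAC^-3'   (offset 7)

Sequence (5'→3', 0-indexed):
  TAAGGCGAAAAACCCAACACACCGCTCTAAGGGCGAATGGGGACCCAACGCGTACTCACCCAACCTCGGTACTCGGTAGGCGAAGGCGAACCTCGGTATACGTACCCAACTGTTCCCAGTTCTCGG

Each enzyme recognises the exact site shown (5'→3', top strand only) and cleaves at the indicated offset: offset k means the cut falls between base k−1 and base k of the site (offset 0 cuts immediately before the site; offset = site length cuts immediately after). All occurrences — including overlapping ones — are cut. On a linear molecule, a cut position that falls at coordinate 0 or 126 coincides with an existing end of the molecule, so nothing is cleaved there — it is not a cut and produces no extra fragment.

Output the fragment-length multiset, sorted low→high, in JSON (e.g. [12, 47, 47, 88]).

Per-enzyme occurrences:
  PtaII GGCGAA/1: at [3, 31, 78, 84] ⇒ [4, 32, 79, 85]
  SqiIX CTCGGTA/0: at [64, 71, 91] ⇒ [64, 71, 91]
  UxaIII ACCCAAC/7: at [11, 42, 57, 103] ⇒ [18, 49, 64, 110]

All cut coordinates (distinct, sorted): [4, 18, 32, 49, 64, 71, 79, 85, 91, 110]

Fragment lengths:
  [0,4): 4 bp
  [4,18): 14 bp
  [18,32): 14 bp
  [32,49): 17 bp
  [49,64): 15 bp
  [64,71): 7 bp
  [71,79): 8 bp
  [79,85): 6 bp
  [85,91): 6 bp
  [91,110): 19 bp
  [110,126): 16 bp

[4,6,6,7,8,14,14,15,16,17,19]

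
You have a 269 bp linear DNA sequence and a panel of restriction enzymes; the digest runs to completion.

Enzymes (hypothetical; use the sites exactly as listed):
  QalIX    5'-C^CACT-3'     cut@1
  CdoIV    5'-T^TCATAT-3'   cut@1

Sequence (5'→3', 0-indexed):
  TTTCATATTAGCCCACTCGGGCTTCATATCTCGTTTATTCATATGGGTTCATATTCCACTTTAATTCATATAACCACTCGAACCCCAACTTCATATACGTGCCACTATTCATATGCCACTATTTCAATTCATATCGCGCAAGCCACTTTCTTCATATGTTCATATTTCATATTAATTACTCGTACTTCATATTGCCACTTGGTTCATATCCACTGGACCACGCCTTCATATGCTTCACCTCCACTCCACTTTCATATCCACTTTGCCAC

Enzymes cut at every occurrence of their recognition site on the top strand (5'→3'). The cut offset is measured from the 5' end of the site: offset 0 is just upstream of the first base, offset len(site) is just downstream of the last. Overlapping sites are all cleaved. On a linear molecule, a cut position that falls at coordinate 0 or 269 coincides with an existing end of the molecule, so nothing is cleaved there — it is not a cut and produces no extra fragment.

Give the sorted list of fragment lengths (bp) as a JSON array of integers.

[2,5,5,6,7,7,7,8,8,8,8,8,9,9,9,10,10,11,11,12,12,15,15,15,16,16,20]

Scan for sites:
  QalIX CCACT/1: at [12, 55, 73, 101, 115, 142, 194, 209, 240, 245, 257] ⇒ [13, 56, 74, 102, 116, 143, 195, 210, 241, 246, 258]
  CdoIV TTCATAT/1: at [1, 22, 37, 47, 64, 89, 107, 127, 150, 158, 165, 185, 202, 224, 250] ⇒ [2, 23, 38, 48, 65, 90, 108, 128, 151, 159, 166, 186, 203, 225, 251]

Pooled cuts: [2, 13, 23, 38, 48, 56, 65, 74, 90, 102, 108, 116, 128, 143, 151, 159, 166, 186, 195, 203, 210, 225, 241, 246, 251, 258]

Fragment lengths:
  [0,2): 2 bp
  [2,13): 11 bp
  [13,23): 10 bp
  [23,38): 15 bp
  [38,48): 10 bp
  [48,56): 8 bp
  [56,65): 9 bp
  [65,74): 9 bp
  [74,90): 16 bp
  [90,102): 12 bp
  [102,108): 6 bp
  [108,116): 8 bp
  [116,128): 12 bp
  [128,143): 15 bp
  [143,151): 8 bp
  [151,159): 8 bp
  [159,166): 7 bp
  [166,186): 20 bp
  [186,195): 9 bp
  [195,203): 8 bp
  [203,210): 7 bp
  [210,225): 15 bp
  [225,241): 16 bp
  [241,246): 5 bp
  [246,251): 5 bp
  [251,258): 7 bp
  [258,269): 11 bp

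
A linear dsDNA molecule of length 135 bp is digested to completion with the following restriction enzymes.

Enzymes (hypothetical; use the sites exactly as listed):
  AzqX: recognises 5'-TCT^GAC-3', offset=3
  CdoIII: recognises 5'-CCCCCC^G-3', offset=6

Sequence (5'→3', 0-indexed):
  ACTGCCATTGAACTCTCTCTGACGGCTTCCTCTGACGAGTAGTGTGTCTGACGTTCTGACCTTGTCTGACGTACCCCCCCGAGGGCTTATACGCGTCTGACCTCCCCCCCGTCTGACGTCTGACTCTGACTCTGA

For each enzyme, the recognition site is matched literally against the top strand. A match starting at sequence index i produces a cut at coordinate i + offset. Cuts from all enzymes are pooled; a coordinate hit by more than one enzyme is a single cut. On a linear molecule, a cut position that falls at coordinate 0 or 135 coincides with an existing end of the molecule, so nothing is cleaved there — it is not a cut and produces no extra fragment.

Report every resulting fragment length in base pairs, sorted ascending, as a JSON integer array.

[4,6,7,8,8,10,12,13,13,16,18,20]

Scan for sites:
  AzqX TCTGAC/3: at [17, 30, 46, 54, 64, 95, 111, 118, 124] ⇒ [20, 33, 49, 57, 67, 98, 114, 121, 127]
  CdoIII CCCCCCG/6: at [74, 104] ⇒ [80, 110]

Pooled cuts: [20, 33, 49, 57, 67, 80, 98, 110, 114, 121, 127]

Fragment lengths:
  [0,20): 20 bp
  [20,33): 13 bp
  [33,49): 16 bp
  [49,57): 8 bp
  [57,67): 10 bp
  [67,80): 13 bp
  [80,98): 18 bp
  [98,110): 12 bp
  [110,114): 4 bp
  [114,121): 7 bp
  [121,127): 6 bp
  [127,135): 8 bp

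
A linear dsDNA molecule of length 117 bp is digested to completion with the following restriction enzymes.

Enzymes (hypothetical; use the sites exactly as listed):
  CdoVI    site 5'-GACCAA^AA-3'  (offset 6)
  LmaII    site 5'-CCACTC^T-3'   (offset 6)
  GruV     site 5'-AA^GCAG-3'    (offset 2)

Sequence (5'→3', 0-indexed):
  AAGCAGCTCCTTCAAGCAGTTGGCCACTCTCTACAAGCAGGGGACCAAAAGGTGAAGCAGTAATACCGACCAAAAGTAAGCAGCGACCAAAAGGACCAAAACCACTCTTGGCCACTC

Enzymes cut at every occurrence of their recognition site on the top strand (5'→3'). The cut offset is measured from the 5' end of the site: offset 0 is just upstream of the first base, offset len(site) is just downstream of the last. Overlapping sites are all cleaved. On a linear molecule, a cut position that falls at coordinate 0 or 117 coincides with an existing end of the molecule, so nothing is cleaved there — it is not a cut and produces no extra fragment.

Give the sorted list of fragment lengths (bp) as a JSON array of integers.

Site scan:
  CdoVI (GACCAAAA, off=6): starts [42, 67, 84, 93] → cuts [48, 73, 90, 99]
  LmaII (CCACTCT, off=6): starts [23, 101] → cuts [29, 107]
  GruV (AAGCAG, off=2): starts [0, 13, 34, 54, 77] → cuts [2, 15, 36, 56, 79]

Pooled cuts: [2, 15, 29, 36, 48, 56, 73, 79, 90, 99, 107]

Fragment lengths:
  [0,2): 2 bp
  [2,15): 13 bp
  [15,29): 14 bp
  [29,36): 7 bp
  [36,48): 12 bp
  [48,56): 8 bp
  [56,73): 17 bp
  [73,79): 6 bp
  [79,90): 11 bp
  [90,99): 9 bp
  [99,107): 8 bp
  [107,117): 10 bp

[2,6,7,8,8,9,10,11,12,13,14,17]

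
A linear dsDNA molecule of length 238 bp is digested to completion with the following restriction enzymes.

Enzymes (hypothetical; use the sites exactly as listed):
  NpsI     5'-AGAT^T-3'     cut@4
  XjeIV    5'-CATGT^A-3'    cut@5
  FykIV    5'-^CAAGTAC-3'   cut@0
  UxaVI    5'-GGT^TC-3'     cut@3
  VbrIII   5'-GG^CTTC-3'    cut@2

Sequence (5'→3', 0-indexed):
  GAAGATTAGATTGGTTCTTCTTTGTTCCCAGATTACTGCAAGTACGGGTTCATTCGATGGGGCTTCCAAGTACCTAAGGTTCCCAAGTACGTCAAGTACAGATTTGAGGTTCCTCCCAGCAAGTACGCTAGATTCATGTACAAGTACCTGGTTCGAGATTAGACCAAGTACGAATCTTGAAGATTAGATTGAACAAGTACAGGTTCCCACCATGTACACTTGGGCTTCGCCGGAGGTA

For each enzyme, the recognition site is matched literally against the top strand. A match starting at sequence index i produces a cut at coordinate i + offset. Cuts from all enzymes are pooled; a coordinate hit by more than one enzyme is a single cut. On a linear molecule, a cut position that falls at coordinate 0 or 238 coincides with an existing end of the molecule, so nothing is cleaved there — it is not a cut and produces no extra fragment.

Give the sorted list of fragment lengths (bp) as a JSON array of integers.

Scan for sites:
  NpsI AGATT/4: at [2, 7, 29, 99, 129, 155, 180, 185] ⇒ [6, 11, 33, 103, 133, 159, 184, 189]
  XjeIV CATGTA/5: at [134, 210] ⇒ [139, 215]
  FykIV CAAGTAC/0: at [38, 66, 83, 92, 119, 140, 164, 193] ⇒ [38, 66, 83, 92, 119, 140, 164, 193]
  UxaVI GGTTC/3: at [12, 46, 77, 107, 149, 201] ⇒ [15, 49, 80, 110, 152, 204]
  VbrIII GGCTTC/2: at [60, 222] ⇒ [62, 224]

All cut coordinates (distinct, sorted): [6, 11, 15, 33, 38, 49, 62, 66, 80, 83, 92, 103, 110, 119, 133, 139, 140, 152, 159, 164, 184, 189, 193, 204, 215, 224]

Fragments:
  [0,6): 6 bp
  [6,11): 5 bp
  [11,15): 4 bp
  [15,33): 18 bp
  [33,38): 5 bp
  [38,49): 11 bp
  [49,62): 13 bp
  [62,66): 4 bp
  [66,80): 14 bp
  [80,83): 3 bp
  [83,92): 9 bp
  [92,103): 11 bp
  [103,110): 7 bp
  [110,119): 9 bp
  [119,133): 14 bp
  [133,139): 6 bp
  [139,140): 1 bp
  [140,152): 12 bp
  [152,159): 7 bp
  [159,164): 5 bp
  [164,184): 20 bp
  [184,189): 5 bp
  [189,193): 4 bp
  [193,204): 11 bp
  [204,215): 11 bp
  [215,224): 9 bp
  [224,238): 14 bp

[1,3,4,4,4,5,5,5,5,6,6,7,7,9,9,9,11,11,11,11,12,13,14,14,14,18,20]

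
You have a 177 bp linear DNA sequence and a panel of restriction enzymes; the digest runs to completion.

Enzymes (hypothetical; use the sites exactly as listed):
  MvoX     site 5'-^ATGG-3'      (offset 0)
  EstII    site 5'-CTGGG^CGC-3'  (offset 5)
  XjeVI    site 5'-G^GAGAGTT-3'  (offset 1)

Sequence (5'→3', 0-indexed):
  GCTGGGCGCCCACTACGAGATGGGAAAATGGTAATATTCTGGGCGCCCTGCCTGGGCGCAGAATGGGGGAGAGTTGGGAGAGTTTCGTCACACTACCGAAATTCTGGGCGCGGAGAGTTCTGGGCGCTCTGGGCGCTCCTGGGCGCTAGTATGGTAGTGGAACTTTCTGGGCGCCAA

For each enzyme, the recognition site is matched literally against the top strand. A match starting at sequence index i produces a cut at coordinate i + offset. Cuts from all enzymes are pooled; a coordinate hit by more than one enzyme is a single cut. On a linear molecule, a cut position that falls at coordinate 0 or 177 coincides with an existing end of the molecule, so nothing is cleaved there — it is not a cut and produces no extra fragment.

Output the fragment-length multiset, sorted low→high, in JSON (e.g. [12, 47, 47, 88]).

[4,6,6,6,6,7,8,9,9,10,12,13,13,16,21,31]

Per-enzyme occurrences:
  MvoX (ATGG, off=0): starts [19, 27, 62, 150] → cuts [19, 27, 62, 150]
  EstII (CTGGGCGC, off=5): starts [1, 38, 51, 103, 119, 128, 138, 166] → cuts [6, 43, 56, 108, 124, 133, 143, 171]
  XjeVI (GGAGAGTT, off=1): starts [67, 76, 111] → cuts [68, 77, 112]

Pooled cuts: [6, 19, 27, 43, 56, 62, 68, 77, 108, 112, 124, 133, 143, 150, 171]

Fragment lengths:
  [0,6): 6 bp
  [6,19): 13 bp
  [19,27): 8 bp
  [27,43): 16 bp
  [43,56): 13 bp
  [56,62): 6 bp
  [62,68): 6 bp
  [68,77): 9 bp
  [77,108): 31 bp
  [108,112): 4 bp
  [112,124): 12 bp
  [124,133): 9 bp
  [133,143): 10 bp
  [143,150): 7 bp
  [150,171): 21 bp
  [171,177): 6 bp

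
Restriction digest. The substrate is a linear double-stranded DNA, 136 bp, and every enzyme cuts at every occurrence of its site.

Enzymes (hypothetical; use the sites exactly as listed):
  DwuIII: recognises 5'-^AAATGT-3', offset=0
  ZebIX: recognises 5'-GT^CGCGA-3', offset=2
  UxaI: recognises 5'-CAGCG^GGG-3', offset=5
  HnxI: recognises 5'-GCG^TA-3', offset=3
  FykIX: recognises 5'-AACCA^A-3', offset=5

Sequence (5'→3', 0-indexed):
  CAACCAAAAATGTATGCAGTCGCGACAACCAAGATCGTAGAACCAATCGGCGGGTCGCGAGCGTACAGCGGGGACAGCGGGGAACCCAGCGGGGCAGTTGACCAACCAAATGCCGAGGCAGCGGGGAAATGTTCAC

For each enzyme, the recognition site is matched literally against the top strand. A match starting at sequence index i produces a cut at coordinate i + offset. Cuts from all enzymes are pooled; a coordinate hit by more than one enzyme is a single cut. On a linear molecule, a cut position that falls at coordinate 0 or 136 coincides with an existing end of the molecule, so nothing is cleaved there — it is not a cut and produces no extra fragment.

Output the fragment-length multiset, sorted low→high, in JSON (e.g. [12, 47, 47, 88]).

[1,3,6,7,8,9,10,10,11,12,13,14,15,17]

Site scan:
  DwuIII (AAATGT, off=0): starts [7, 126] → cuts [7, 126]
  ZebIX (GTCGCGA, off=2): starts [18, 53] → cuts [20, 55]
  UxaI (CAGCGGGG, off=5): starts [65, 74, 86, 118] → cuts [70, 79, 91, 123]
  HnxI (GCGTA, off=3): starts [60] → cuts [63]
  FykIX (AACCAA, off=5): starts [1, 26, 40, 103] → cuts [6, 31, 45, 108]

All cut coordinates (distinct, sorted): [6, 7, 20, 31, 45, 55, 63, 70, 79, 91, 108, 123, 126]

Fragments:
  [0,6): 6 bp
  [6,7): 1 bp
  [7,20): 13 bp
  [20,31): 11 bp
  [31,45): 14 bp
  [45,55): 10 bp
  [55,63): 8 bp
  [63,70): 7 bp
  [70,79): 9 bp
  [79,91): 12 bp
  [91,108): 17 bp
  [108,123): 15 bp
  [123,126): 3 bp
  [126,136): 10 bp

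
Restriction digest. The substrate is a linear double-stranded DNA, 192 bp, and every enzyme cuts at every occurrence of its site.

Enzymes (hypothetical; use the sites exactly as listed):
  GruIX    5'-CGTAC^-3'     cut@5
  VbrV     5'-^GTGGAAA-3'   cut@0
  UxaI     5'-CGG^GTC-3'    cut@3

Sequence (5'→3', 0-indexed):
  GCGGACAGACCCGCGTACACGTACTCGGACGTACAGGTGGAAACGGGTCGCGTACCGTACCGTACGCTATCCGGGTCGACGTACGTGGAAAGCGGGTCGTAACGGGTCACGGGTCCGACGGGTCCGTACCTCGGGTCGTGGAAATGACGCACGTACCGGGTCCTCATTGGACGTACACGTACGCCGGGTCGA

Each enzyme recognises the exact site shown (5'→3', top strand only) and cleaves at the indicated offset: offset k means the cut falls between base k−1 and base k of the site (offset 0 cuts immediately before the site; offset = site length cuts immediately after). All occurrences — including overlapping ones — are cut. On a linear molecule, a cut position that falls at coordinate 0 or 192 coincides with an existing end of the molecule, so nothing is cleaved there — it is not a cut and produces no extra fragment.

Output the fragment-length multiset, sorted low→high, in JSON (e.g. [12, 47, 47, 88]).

Per-enzyme occurrences:
  GruIX CGTAC/5: at [13, 19, 29, 50, 55, 60, 79, 124, 151, 171, 177] ⇒ [18, 24, 34, 55, 60, 65, 84, 129, 156, 176, 182]
  VbrV GTGGAAA/0: at [36, 84, 137] ⇒ [36, 84, 137]
  UxaI CGGGTC/3: at [43, 71, 92, 102, 109, 118, 131, 156, 184] ⇒ [46, 74, 95, 105, 112, 121, 134, 159, 187]

Pooled cuts: [18, 24, 34, 36, 46, 55, 60, 65, 74, 84, 95, 105, 112, 121, 129, 134, 137, 156, 159, 176, 182, 187]

Fragment lengths:
  [0,18): 18 bp
  [18,24): 6 bp
  [24,34): 10 bp
  [34,36): 2 bp
  [36,46): 10 bp
  [46,55): 9 bp
  [55,60): 5 bp
  [60,65): 5 bp
  [65,74): 9 bp
  [74,84): 10 bp
  [84,95): 11 bp
  [95,105): 10 bp
  [105,112): 7 bp
  [112,121): 9 bp
  [121,129): 8 bp
  [129,134): 5 bp
  [134,137): 3 bp
  [137,156): 19 bp
  [156,159): 3 bp
  [159,176): 17 bp
  [176,182): 6 bp
  [182,187): 5 bp
  [187,192): 5 bp

[2,3,3,5,5,5,5,5,6,6,7,8,9,9,9,10,10,10,10,11,17,18,19]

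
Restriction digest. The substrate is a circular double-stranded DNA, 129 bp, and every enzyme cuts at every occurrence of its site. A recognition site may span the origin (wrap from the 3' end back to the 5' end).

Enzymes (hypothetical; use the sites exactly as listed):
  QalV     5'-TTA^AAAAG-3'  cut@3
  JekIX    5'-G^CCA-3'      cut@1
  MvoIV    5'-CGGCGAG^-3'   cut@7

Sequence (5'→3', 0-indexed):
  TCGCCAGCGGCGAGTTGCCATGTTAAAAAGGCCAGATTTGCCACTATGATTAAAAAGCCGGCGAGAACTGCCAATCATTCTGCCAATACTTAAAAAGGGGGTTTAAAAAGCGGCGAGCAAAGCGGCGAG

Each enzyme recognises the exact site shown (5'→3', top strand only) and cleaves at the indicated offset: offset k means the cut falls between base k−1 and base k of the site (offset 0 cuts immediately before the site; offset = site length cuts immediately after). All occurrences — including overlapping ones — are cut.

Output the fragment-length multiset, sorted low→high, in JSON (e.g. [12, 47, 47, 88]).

Scan for sites:
  QalV (TTAAAAAG, off=3): starts [22, 49, 89, 102] → cuts [25, 52, 92, 105]
  JekIX (GCCA, off=1): starts [2, 16, 30, 39, 69, 81] → cuts [3, 17, 31, 40, 70, 82]
  MvoIV (CGGCGAG, off=7): starts [7, 58, 110, 122] → cuts [0, 14, 65, 117]

Pooled cuts: [0, 3, 14, 17, 25, 31, 40, 52, 65, 70, 82, 92, 105, 117]

Fragments:
  0→3: 3 bp
  3→14: 11 bp
  14→17: 3 bp
  17→25: 8 bp
  25→31: 6 bp
  31→40: 9 bp
  40→52: 12 bp
  52→65: 13 bp
  65→70: 5 bp
  70→82: 12 bp
  82→92: 10 bp
  92→105: 13 bp
  105→117: 12 bp
  117→0 (wrap): 129-117+0 = 12 bp

[3,3,5,6,8,9,10,11,12,12,12,12,13,13]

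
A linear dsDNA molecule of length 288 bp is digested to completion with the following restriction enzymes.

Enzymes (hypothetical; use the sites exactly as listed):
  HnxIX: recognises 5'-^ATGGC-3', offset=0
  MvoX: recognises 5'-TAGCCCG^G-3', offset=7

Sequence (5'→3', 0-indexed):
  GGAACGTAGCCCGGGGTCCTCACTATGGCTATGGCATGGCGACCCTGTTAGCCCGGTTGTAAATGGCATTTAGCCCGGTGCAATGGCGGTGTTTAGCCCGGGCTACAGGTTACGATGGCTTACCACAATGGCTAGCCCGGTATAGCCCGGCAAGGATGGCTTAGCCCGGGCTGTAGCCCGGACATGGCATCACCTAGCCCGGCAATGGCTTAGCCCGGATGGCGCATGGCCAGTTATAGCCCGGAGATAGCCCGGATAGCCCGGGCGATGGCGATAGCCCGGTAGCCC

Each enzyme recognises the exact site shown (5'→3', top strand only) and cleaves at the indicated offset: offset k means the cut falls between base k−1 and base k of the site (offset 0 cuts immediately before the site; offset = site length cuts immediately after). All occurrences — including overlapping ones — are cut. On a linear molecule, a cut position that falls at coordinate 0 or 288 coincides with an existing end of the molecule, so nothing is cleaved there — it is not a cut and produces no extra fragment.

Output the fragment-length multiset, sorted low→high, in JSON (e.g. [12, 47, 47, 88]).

Site scan:
  HnxIX (ATGGC, off=0): starts [24, 30, 35, 62, 82, 114, 127, 155, 183, 204, 218, 225, 267] → cuts [24, 30, 35, 62, 82, 114, 127, 155, 183, 204, 218, 225, 267]
  MvoX (TAGCCCGG, off=7): starts [6, 48, 70, 93, 132, 142, 161, 173, 194, 210, 236, 247, 256, 274] → cuts [13, 55, 77, 100, 139, 149, 168, 180, 201, 217, 243, 254, 263, 281]

All cut coordinates (distinct, sorted): [13, 24, 30, 35, 55, 62, 77, 82, 100, 114, 127, 139, 149, 155, 168, 180, 183, 201, 204, 217, 218, 225, 243, 254, 263, 267, 281]

Fragments:
  [0,13): 13 bp
  [13,24): 11 bp
  [24,30): 6 bp
  [30,35): 5 bp
  [35,55): 20 bp
  [55,62): 7 bp
  [62,77): 15 bp
  [77,82): 5 bp
  [82,100): 18 bp
  [100,114): 14 bp
  [114,127): 13 bp
  [127,139): 12 bp
  [139,149): 10 bp
  [149,155): 6 bp
  [155,168): 13 bp
  [168,180): 12 bp
  [180,183): 3 bp
  [183,201): 18 bp
  [201,204): 3 bp
  [204,217): 13 bp
  [217,218): 1 bp
  [218,225): 7 bp
  [225,243): 18 bp
  [243,254): 11 bp
  [254,263): 9 bp
  [263,267): 4 bp
  [267,281): 14 bp
  [281,288): 7 bp

[1,3,3,4,5,5,6,6,7,7,7,9,10,11,11,12,12,13,13,13,13,14,14,15,18,18,18,20]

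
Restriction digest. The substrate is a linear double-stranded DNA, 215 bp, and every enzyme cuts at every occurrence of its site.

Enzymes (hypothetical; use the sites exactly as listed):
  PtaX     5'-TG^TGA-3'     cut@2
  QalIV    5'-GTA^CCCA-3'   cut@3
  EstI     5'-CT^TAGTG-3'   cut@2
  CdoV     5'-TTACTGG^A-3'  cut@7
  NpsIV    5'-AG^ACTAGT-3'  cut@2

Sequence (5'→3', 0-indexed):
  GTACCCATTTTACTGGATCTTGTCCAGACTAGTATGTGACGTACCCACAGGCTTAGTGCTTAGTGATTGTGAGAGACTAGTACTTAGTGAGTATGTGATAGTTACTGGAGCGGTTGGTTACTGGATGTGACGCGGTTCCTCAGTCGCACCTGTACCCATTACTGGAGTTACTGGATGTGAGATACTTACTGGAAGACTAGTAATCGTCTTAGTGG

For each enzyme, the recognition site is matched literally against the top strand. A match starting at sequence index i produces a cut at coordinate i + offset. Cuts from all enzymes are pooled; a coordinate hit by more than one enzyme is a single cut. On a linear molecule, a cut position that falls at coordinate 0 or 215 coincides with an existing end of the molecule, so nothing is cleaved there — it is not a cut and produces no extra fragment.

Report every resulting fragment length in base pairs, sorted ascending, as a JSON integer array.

Per-enzyme occurrences:
  PtaX TGTGA/2: at [34, 67, 93, 125, 175] ⇒ [36, 69, 95, 127, 177]
  QalIV GTACCCA/3: at [0, 40, 151] ⇒ [3, 43, 154]
  EstI CTTAGTG/2: at [51, 58, 82, 207] ⇒ [53, 60, 84, 209]
  CdoV TTACTGGA/7: at [9, 101, 117, 158, 167, 185] ⇒ [16, 108, 124, 165, 174, 192]
  NpsIV AGACTAGT/2: at [25, 73, 193] ⇒ [27, 75, 195]

Pooled cuts: [3, 16, 27, 36, 43, 53, 60, 69, 75, 84, 95, 108, 124, 127, 154, 165, 174, 177, 192, 195, 209]

Fragments:
  [0,3): 3 bp
  [3,16): 13 bp
  [16,27): 11 bp
  [27,36): 9 bp
  [36,43): 7 bp
  [43,53): 10 bp
  [53,60): 7 bp
  [60,69): 9 bp
  [69,75): 6 bp
  [75,84): 9 bp
  [84,95): 11 bp
  [95,108): 13 bp
  [108,124): 16 bp
  [124,127): 3 bp
  [127,154): 27 bp
  [154,165): 11 bp
  [165,174): 9 bp
  [174,177): 3 bp
  [177,192): 15 bp
  [192,195): 3 bp
  [195,209): 14 bp
  [209,215): 6 bp

[3,3,3,3,6,6,7,7,9,9,9,9,10,11,11,11,13,13,14,15,16,27]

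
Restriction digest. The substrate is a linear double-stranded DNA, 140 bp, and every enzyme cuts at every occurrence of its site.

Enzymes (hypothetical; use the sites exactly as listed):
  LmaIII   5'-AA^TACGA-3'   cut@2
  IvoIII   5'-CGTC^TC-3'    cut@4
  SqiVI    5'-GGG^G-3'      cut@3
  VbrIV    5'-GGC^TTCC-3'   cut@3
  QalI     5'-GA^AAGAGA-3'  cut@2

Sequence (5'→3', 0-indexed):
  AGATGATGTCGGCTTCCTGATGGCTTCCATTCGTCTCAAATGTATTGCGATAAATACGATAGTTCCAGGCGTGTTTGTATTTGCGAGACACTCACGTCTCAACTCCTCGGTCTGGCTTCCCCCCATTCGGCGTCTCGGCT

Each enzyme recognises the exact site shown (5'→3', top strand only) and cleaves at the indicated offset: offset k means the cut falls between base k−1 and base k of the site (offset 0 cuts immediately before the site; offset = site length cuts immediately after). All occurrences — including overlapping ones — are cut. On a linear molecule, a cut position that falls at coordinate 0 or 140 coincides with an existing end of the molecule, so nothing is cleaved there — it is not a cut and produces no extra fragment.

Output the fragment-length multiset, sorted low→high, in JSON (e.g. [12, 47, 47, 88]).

[6,11,11,13,18,18,19,44]

Site scan:
  LmaIII (AATACGA, off=2): starts [52] → cuts [54]
  IvoIII (CGTCTC, off=4): starts [31, 94, 130] → cuts [35, 98, 134]
  SqiVI (GGGG, off=3): no sites
  VbrIV (GGCTTCC, off=3): starts [10, 21, 113] → cuts [13, 24, 116]
  QalI (GAAAGAGA, off=2): no sites

Pooled cuts: [13, 24, 35, 54, 98, 116, 134]

Fragments:
  [0,13): 13 bp
  [13,24): 11 bp
  [24,35): 11 bp
  [35,54): 19 bp
  [54,98): 44 bp
  [98,116): 18 bp
  [116,134): 18 bp
  [134,140): 6 bp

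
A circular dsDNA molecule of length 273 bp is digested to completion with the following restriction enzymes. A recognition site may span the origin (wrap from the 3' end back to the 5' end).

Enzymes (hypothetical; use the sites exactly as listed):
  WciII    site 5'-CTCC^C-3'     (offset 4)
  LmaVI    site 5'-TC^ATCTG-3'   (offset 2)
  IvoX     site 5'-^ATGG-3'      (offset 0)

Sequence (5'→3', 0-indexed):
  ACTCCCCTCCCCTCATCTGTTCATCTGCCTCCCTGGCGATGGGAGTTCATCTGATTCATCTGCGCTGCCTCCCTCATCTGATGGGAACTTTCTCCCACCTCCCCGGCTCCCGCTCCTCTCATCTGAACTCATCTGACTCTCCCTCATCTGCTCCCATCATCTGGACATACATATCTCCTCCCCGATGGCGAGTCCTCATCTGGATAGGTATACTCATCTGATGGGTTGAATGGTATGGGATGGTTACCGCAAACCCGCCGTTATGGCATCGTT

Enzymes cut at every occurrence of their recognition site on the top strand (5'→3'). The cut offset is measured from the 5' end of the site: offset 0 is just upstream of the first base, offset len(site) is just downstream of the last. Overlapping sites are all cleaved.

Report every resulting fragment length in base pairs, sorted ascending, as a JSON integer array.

Per-enzyme occurrences:
  WciII CTCCC/4: at [1, 6, 28, 68, 91, 98, 106, 138, 150, 177] ⇒ [5, 10, 32, 72, 95, 102, 110, 142, 154, 181]
  LmaVI TCATCTG/2: at [12, 20, 46, 55, 73, 118, 128, 143, 156, 195, 213] ⇒ [14, 22, 48, 57, 75, 120, 130, 145, 158, 197, 215]
  IvoX ATGG/0: at [38, 80, 184, 220, 229, 234, 239, 262] ⇒ [38, 80, 184, 220, 229, 234, 239, 262]

Pooled cuts: [5, 10, 14, 22, 32, 38, 48, 57, 72, 75, 80, 95, 102, 110, 120, 130, 142, 145, 154, 158, 181, 184, 197, 215, 220, 229, 234, 239, 262]

Fragment lengths:
  5→10: 5 bp
  10→14: 4 bp
  14→22: 8 bp
  22→32: 10 bp
  32→38: 6 bp
  38→48: 10 bp
  48→57: 9 bp
  57→72: 15 bp
  72→75: 3 bp
  75→80: 5 bp
  80→95: 15 bp
  95→102: 7 bp
  102→110: 8 bp
  110→120: 10 bp
  120→130: 10 bp
  130→142: 12 bp
  142→145: 3 bp
  145→154: 9 bp
  154→158: 4 bp
  158→181: 23 bp
  181→184: 3 bp
  184→197: 13 bp
  197→215: 18 bp
  215→220: 5 bp
  220→229: 9 bp
  229→234: 5 bp
  234→239: 5 bp
  239→262: 23 bp
  262→5 (wrap): 273-262+5 = 16 bp

[3,3,3,4,4,5,5,5,5,5,6,7,8,8,9,9,9,10,10,10,10,12,13,15,15,16,18,23,23]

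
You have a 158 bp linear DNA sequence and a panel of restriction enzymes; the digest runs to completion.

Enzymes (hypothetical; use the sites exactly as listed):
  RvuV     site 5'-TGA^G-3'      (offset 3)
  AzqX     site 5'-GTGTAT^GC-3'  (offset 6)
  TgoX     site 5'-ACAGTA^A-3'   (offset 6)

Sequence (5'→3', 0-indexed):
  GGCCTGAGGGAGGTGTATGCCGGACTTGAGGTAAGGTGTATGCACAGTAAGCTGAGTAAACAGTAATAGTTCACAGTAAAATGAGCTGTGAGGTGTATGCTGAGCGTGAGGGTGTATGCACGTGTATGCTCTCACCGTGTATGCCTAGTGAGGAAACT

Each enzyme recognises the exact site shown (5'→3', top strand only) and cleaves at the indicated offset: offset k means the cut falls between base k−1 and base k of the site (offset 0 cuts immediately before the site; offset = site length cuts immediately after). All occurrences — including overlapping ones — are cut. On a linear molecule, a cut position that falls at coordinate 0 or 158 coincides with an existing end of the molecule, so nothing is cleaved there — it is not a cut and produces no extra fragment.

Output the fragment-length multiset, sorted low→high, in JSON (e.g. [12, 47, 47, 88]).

[5,6,6,6,7,7,7,7,8,8,9,10,10,11,11,12,13,15]

Site scan:
  RvuV (TGAG, off=3): starts [4, 26, 52, 81, 88, 100, 106, 148] → cuts [7, 29, 55, 84, 91, 103, 109, 151]
  AzqX (GTGTATGC, off=6): starts [12, 35, 92, 111, 121, 136] → cuts [18, 41, 98, 117, 127, 142]
  TgoX (ACAGTAA, off=6): starts [43, 59, 72] → cuts [49, 65, 78]

All cut coordinates (distinct, sorted): [7, 18, 29, 41, 49, 55, 65, 78, 84, 91, 98, 103, 109, 117, 127, 142, 151]

Fragments:
  [0,7): 7 bp
  [7,18): 11 bp
  [18,29): 11 bp
  [29,41): 12 bp
  [41,49): 8 bp
  [49,55): 6 bp
  [55,65): 10 bp
  [65,78): 13 bp
  [78,84): 6 bp
  [84,91): 7 bp
  [91,98): 7 bp
  [98,103): 5 bp
  [103,109): 6 bp
  [109,117): 8 bp
  [117,127): 10 bp
  [127,142): 15 bp
  [142,151): 9 bp
  [151,158): 7 bp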